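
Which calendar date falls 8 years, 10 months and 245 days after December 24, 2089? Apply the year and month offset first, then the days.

June 26, 2099

Adding 8 years, 10 months and 245 days from December 24, 2089: first the month/year part, then the days.
+8 years → 2097; month 12 + 10 = 22, which is month 10 of year 2098 → October 2098.
Day 24 is valid in October, giving October 24, 2098.
Now add 245 days from October 24, 2098.
October has 31 days, so 31 − 24 = 7 days remain after October 24, 2098; 245 − 7 = 238 left.
November 2098 has 30 days: 238 − 30 = 208 left.
December 2098 has 31 days: 208 − 31 = 177 left.
January 2099 has 31 days: 177 − 31 = 146 left.
February 2099 has 28 days (2099 is not a leap year): 146 − 28 = 118 left.
March 2099 has 31 days: 118 − 31 = 87 left.
April 2099 has 30 days: 87 − 30 = 57 left.
May 2099 has 31 days: 57 − 31 = 26 left.
26 days into June 2099 → June 26, 2099.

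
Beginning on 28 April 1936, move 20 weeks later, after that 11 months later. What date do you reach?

Counting forward 20 weeks (= 140 days) from April 28, 1936:
April has 30 days, so 30 − 28 = 2 days remain after April 28, 1936; 140 − 2 = 138 left.
May 1936 has 31 days: 138 − 31 = 107 left.
June 1936 has 30 days: 107 − 30 = 77 left.
July 1936 has 31 days: 77 − 31 = 46 left.
August 1936 has 31 days: 46 − 31 = 15 left.
15 days into September 1936 → September 15, 1936.
Adding 11 months from September 15, 1936:
month 9 + 11 = 20, which is month 8 of year 1937 → August 1937.
Day 15 is valid in August, giving August 15, 1937.

August 15, 1937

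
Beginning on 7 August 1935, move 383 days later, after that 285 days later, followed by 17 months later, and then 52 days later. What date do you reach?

December 27, 1938

Adding 383 days from August 7, 1935:
August has 31 days, so 31 − 7 = 24 days remain after August 7, 1935; 383 − 24 = 359 left.
September 1935 has 30 days: 359 − 30 = 329 left.
October 1935 has 31 days: 329 − 31 = 298 left.
November 1935 has 30 days: 298 − 30 = 268 left.
December 1935 has 31 days: 268 − 31 = 237 left.
January 1936 has 31 days: 237 − 31 = 206 left.
February 1936 has 29 days (1936 is a leap year): 206 − 29 = 177 left.
March 1936 has 31 days: 177 − 31 = 146 left.
April 1936 has 30 days: 146 − 30 = 116 left.
May 1936 has 31 days: 116 − 31 = 85 left.
June 1936 has 30 days: 85 − 30 = 55 left.
July 1936 has 31 days: 55 − 31 = 24 left.
24 days into August 1936 → August 24, 1936.
Counting forward 285 days from August 24, 1936:
August has 31 days, so 31 − 24 = 7 days remain after August 24, 1936; 285 − 7 = 278 left.
September 1936 has 30 days: 278 − 30 = 248 left.
October 1936 has 31 days: 248 − 31 = 217 left.
November 1936 has 30 days: 217 − 30 = 187 left.
December 1936 has 31 days: 187 − 31 = 156 left.
January 1937 has 31 days: 156 − 31 = 125 left.
February 1937 has 28 days (1937 is not a leap year): 125 − 28 = 97 left.
March 1937 has 31 days: 97 − 31 = 66 left.
April 1937 has 30 days: 66 − 30 = 36 left.
May 1937 has 31 days: 36 − 31 = 5 left.
5 days into June 1937 → June 5, 1937.
Adding 17 months from June 5, 1937:
month 6 + 17 = 23, which is month 11 of year 1938 → November 1938.
Day 5 is valid in November, giving November 5, 1938.
Advancing 52 days from November 5, 1938:
November has 30 days, so 30 − 5 = 25 days remain after November 5, 1938; 52 − 25 = 27 left.
27 days into December 1938 → December 27, 1938.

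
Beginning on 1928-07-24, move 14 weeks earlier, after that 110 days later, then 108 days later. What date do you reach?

Counting back 14 weeks (= 98 days) from July 24, 1928:
Going back 24 days from July 24, 1928 reaches the end of the previous month; 98 − 24 = 74 left.
June 1928 has 30 days: 74 − 30 = 44 left.
May 1928 has 31 days: 44 − 31 = 13 left.
April 1928 has 30 days; 30 − 13 = 17 → April 17, 1928.
Counting forward 110 days from April 17, 1928:
April has 30 days, so 30 − 17 = 13 days remain after April 17, 1928; 110 − 13 = 97 left.
May 1928 has 31 days: 97 − 31 = 66 left.
June 1928 has 30 days: 66 − 30 = 36 left.
July 1928 has 31 days: 36 − 31 = 5 left.
5 days into August 1928 → August 5, 1928.
Advancing 108 days from August 5, 1928:
August has 31 days, so 31 − 5 = 26 days remain after August 5, 1928; 108 − 26 = 82 left.
September 1928 has 30 days: 82 − 30 = 52 left.
October 1928 has 31 days: 52 − 31 = 21 left.
21 days into November 1928 → November 21, 1928.

November 21, 1928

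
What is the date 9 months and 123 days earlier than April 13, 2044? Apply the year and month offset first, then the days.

Going back 9 months and 123 days from April 13, 2044: first the month/year part, then the days.
month 4 − 9 = -5, which is month 7 of year 2043 → July 2043.
Day 13 is valid in July, giving July 13, 2043.
Now subtract 123 days from July 13, 2043.
Going back 13 days from July 13, 2043 reaches the end of the previous month; 123 − 13 = 110 left.
June 2043 has 30 days: 110 − 30 = 80 left.
May 2043 has 31 days: 80 − 31 = 49 left.
April 2043 has 30 days: 49 − 30 = 19 left.
March 2043 has 31 days; 31 − 19 = 12 → March 12, 2043.

March 12, 2043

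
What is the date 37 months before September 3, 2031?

August 3, 2028

Counting back 37 months from September 3, 2031.
month 9 − 37 = -28, which is month 8 of year 2028 → August 2028.
Day 3 is valid in August, giving August 3, 2028.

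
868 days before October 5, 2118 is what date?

Subtracting 868 days from October 5, 2118.
Going back 5 days from October 5, 2118 reaches the end of the previous month; 868 − 5 = 863 left.
September 2118 has 30 days: 863 − 30 = 833 left.
August 2118 has 31 days: 833 − 31 = 802 left.
July 2118 has 31 days: 802 − 31 = 771 left.
June 2118 has 30 days: 771 − 30 = 741 left.
May 2118 has 31 days: 741 − 31 = 710 left.
April 2118 has 30 days: 710 − 30 = 680 left.
March 2118 has 31 days: 680 − 31 = 649 left.
February 2118 has 28 days (2118 is not a leap year): 649 − 28 = 621 left.
January 2118 has 31 days: 621 − 31 = 590 left.
December 2117 has 31 days: 590 − 31 = 559 left.
November 2117 has 30 days: 559 − 30 = 529 left.
October 2117 has 31 days: 529 − 31 = 498 left.
September 2117 has 30 days: 498 − 30 = 468 left.
August 2117 has 31 days: 468 − 31 = 437 left.
July 2117 has 31 days: 437 − 31 = 406 left.
June 2117 has 30 days: 406 − 30 = 376 left.
May 2117 has 31 days: 376 − 31 = 345 left.
April 2117 has 30 days: 345 − 30 = 315 left.
March 2117 has 31 days: 315 − 31 = 284 left.
February 2117 has 28 days (2117 is not a leap year): 284 − 28 = 256 left.
January 2117 has 31 days: 256 − 31 = 225 left.
December 2116 has 31 days: 225 − 31 = 194 left.
November 2116 has 30 days: 194 − 30 = 164 left.
October 2116 has 31 days: 164 − 31 = 133 left.
September 2116 has 30 days: 133 − 30 = 103 left.
August 2116 has 31 days: 103 − 31 = 72 left.
July 2116 has 31 days: 72 − 31 = 41 left.
June 2116 has 30 days: 41 − 30 = 11 left.
May 2116 has 31 days; 31 − 11 = 20 → May 20, 2116.

May 20, 2116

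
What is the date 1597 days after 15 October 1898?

Advancing 1597 days from October 15, 1898.
October has 31 days, so 31 − 15 = 16 days remain after October 15, 1898; 1597 − 16 = 1581 left.
November 1898 has 30 days: 1581 − 30 = 1551 left.
December 1898 has 31 days: 1551 − 31 = 1520 left.
January 1899 has 31 days: 1520 − 31 = 1489 left.
February 1899 has 28 days (1899 is not a leap year): 1489 − 28 = 1461 left.
March 1899 has 31 days: 1461 − 31 = 1430 left.
April 1899 has 30 days: 1430 − 30 = 1400 left.
May 1899 has 31 days: 1400 − 31 = 1369 left.
June 1899 has 30 days: 1369 − 30 = 1339 left.
July 1899 has 31 days: 1339 − 31 = 1308 left.
August 1899 has 31 days: 1308 − 31 = 1277 left.
September 1899 has 30 days: 1277 − 30 = 1247 left.
October 1899 has 31 days: 1247 − 31 = 1216 left.
November 1899 has 30 days: 1216 − 30 = 1186 left.
December 1899 has 31 days: 1186 − 31 = 1155 left.
January 1900 has 31 days: 1155 − 31 = 1124 left.
February 1900 has 28 days (1900 is not a leap year (divisible by 100 but not 400)): 1124 − 28 = 1096 left.
March 1900 has 31 days: 1096 − 31 = 1065 left.
April 1900 has 30 days: 1065 − 30 = 1035 left.
May 1900 has 31 days: 1035 − 31 = 1004 left.
June 1900 has 30 days: 1004 − 30 = 974 left.
July 1900 has 31 days: 974 − 31 = 943 left.
August 1900 has 31 days: 943 − 31 = 912 left.
September 1900 has 30 days: 912 − 30 = 882 left.
October 1900 has 31 days: 882 − 31 = 851 left.
November 1900 has 30 days: 851 − 30 = 821 left.
December 1900 has 31 days: 821 − 31 = 790 left.
January 1901 has 31 days: 790 − 31 = 759 left.
February 1901 has 28 days (1901 is not a leap year): 759 − 28 = 731 left.
March 1901 has 31 days: 731 − 31 = 700 left.
April 1901 has 30 days: 700 − 30 = 670 left.
May 1901 has 31 days: 670 − 31 = 639 left.
June 1901 has 30 days: 639 − 30 = 609 left.
July 1901 has 31 days: 609 − 31 = 578 left.
August 1901 has 31 days: 578 − 31 = 547 left.
September 1901 has 30 days: 547 − 30 = 517 left.
October 1901 has 31 days: 517 − 31 = 486 left.
November 1901 has 30 days: 486 − 30 = 456 left.
December 1901 has 31 days: 456 − 31 = 425 left.
January 1902 has 31 days: 425 − 31 = 394 left.
February 1902 has 28 days (1902 is not a leap year): 394 − 28 = 366 left.
March 1902 has 31 days: 366 − 31 = 335 left.
April 1902 has 30 days: 335 − 30 = 305 left.
May 1902 has 31 days: 305 − 31 = 274 left.
June 1902 has 30 days: 274 − 30 = 244 left.
July 1902 has 31 days: 244 − 31 = 213 left.
August 1902 has 31 days: 213 − 31 = 182 left.
September 1902 has 30 days: 182 − 30 = 152 left.
October 1902 has 31 days: 152 − 31 = 121 left.
November 1902 has 30 days: 121 − 30 = 91 left.
December 1902 has 31 days: 91 − 31 = 60 left.
January 1903 has 31 days: 60 − 31 = 29 left.
February 1903 has 28 days (1903 is not a leap year): 29 − 28 = 1 left.
1 day into March 1903 → March 1, 1903.

March 1, 1903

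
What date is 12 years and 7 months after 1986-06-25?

Adding 12 years and 7 months from June 25, 1986.
+12 years → 1998; month 6 + 7 = 13, which is month 1 of year 1999 → January 1999.
Day 25 is valid in January, giving January 25, 1999.

January 25, 1999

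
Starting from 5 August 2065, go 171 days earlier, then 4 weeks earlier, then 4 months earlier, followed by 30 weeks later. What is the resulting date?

April 16, 2065

Going back 171 days from August 5, 2065:
Going back 5 days from August 5, 2065 reaches the end of the previous month; 171 − 5 = 166 left.
July 2065 has 31 days: 166 − 31 = 135 left.
June 2065 has 30 days: 135 − 30 = 105 left.
May 2065 has 31 days: 105 − 31 = 74 left.
April 2065 has 30 days: 74 − 30 = 44 left.
March 2065 has 31 days: 44 − 31 = 13 left.
February 2065 has 28 days; 28 − 13 = 15 → February 15, 2065.
Going back 4 weeks (= 28 days) from February 15, 2065:
Going back 15 days from February 15, 2065 reaches the end of the previous month; 28 − 15 = 13 left.
January 2065 has 31 days; 31 − 13 = 18 → January 18, 2065.
Going back 4 months from January 18, 2065:
month 1 − 4 = -3, which is month 9 of year 2064 → September 2064.
Day 18 is valid in September, giving September 18, 2064.
Adding 30 weeks (= 210 days) from September 18, 2064:
September has 30 days, so 30 − 18 = 12 days remain after September 18, 2064; 210 − 12 = 198 left.
October 2064 has 31 days: 198 − 31 = 167 left.
November 2064 has 30 days: 167 − 30 = 137 left.
December 2064 has 31 days: 137 − 31 = 106 left.
January 2065 has 31 days: 106 − 31 = 75 left.
February 2065 has 28 days (2065 is not a leap year): 75 − 28 = 47 left.
March 2065 has 31 days: 47 − 31 = 16 left.
16 days into April 2065 → April 16, 2065.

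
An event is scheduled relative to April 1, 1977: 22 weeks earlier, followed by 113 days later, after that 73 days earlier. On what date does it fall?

Going back 22 weeks (= 154 days) from April 1, 1977:
Going back 1 day from April 1, 1977 reaches the end of the previous month; 154 − 1 = 153 left.
March 1977 has 31 days: 153 − 31 = 122 left.
February 1977 has 28 days (1977 is not a leap year): 122 − 28 = 94 left.
January 1977 has 31 days: 94 − 31 = 63 left.
December 1976 has 31 days: 63 − 31 = 32 left.
November 1976 has 30 days: 32 − 30 = 2 left.
October 1976 has 31 days; 31 − 2 = 29 → October 29, 1976.
Adding 113 days from October 29, 1976:
October has 31 days, so 31 − 29 = 2 days remain after October 29, 1976; 113 − 2 = 111 left.
November 1976 has 30 days: 111 − 30 = 81 left.
December 1976 has 31 days: 81 − 31 = 50 left.
January 1977 has 31 days: 50 − 31 = 19 left.
19 days into February 1977 → February 19, 1977.
Subtracting 73 days from February 19, 1977:
Going back 19 days from February 19, 1977 reaches the end of the previous month; 73 − 19 = 54 left.
January 1977 has 31 days: 54 − 31 = 23 left.
December 1976 has 31 days; 31 − 23 = 8 → December 8, 1976.

December 8, 1976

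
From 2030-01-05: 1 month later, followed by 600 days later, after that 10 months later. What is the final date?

July 28, 2032

Counting forward 1 month from January 5, 2030:
month 1 + 1 = 2 → February 2030.
Day 5 is valid in February, giving February 5, 2030.
Advancing 600 days from February 5, 2030:
February has 28 days, so 28 − 5 = 23 days remain after February 5, 2030; 600 − 23 = 577 left.
March 2030 has 31 days: 577 − 31 = 546 left.
April 2030 has 30 days: 546 − 30 = 516 left.
May 2030 has 31 days: 516 − 31 = 485 left.
June 2030 has 30 days: 485 − 30 = 455 left.
July 2030 has 31 days: 455 − 31 = 424 left.
August 2030 has 31 days: 424 − 31 = 393 left.
September 2030 has 30 days: 393 − 30 = 363 left.
October 2030 has 31 days: 363 − 31 = 332 left.
November 2030 has 30 days: 332 − 30 = 302 left.
December 2030 has 31 days: 302 − 31 = 271 left.
January 2031 has 31 days: 271 − 31 = 240 left.
February 2031 has 28 days (2031 is not a leap year): 240 − 28 = 212 left.
March 2031 has 31 days: 212 − 31 = 181 left.
April 2031 has 30 days: 181 − 30 = 151 left.
May 2031 has 31 days: 151 − 31 = 120 left.
June 2031 has 30 days: 120 − 30 = 90 left.
July 2031 has 31 days: 90 − 31 = 59 left.
August 2031 has 31 days: 59 − 31 = 28 left.
28 days into September 2031 → September 28, 2031.
Advancing 10 months from September 28, 2031:
month 9 + 10 = 19, which is month 7 of year 2032 → July 2032.
Day 28 is valid in July, giving July 28, 2032.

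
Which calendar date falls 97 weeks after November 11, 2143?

Advancing 97 weeks = 679 days from November 11, 2143.
November has 30 days, so 30 − 11 = 19 days remain after November 11, 2143; 679 − 19 = 660 left.
December 2143 has 31 days: 660 − 31 = 629 left.
January 2144 has 31 days: 629 − 31 = 598 left.
February 2144 has 29 days (2144 is a leap year): 598 − 29 = 569 left.
March 2144 has 31 days: 569 − 31 = 538 left.
April 2144 has 30 days: 538 − 30 = 508 left.
May 2144 has 31 days: 508 − 31 = 477 left.
June 2144 has 30 days: 477 − 30 = 447 left.
July 2144 has 31 days: 447 − 31 = 416 left.
August 2144 has 31 days: 416 − 31 = 385 left.
September 2144 has 30 days: 385 − 30 = 355 left.
October 2144 has 31 days: 355 − 31 = 324 left.
November 2144 has 30 days: 324 − 30 = 294 left.
December 2144 has 31 days: 294 − 31 = 263 left.
January 2145 has 31 days: 263 − 31 = 232 left.
February 2145 has 28 days (2145 is not a leap year): 232 − 28 = 204 left.
March 2145 has 31 days: 204 − 31 = 173 left.
April 2145 has 30 days: 173 − 30 = 143 left.
May 2145 has 31 days: 143 − 31 = 112 left.
June 2145 has 30 days: 112 − 30 = 82 left.
July 2145 has 31 days: 82 − 31 = 51 left.
August 2145 has 31 days: 51 − 31 = 20 left.
20 days into September 2145 → September 20, 2145.

September 20, 2145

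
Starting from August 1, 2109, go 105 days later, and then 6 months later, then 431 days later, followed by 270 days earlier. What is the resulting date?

Advancing 105 days from August 1, 2109:
August has 31 days, so 31 − 1 = 30 days remain after August 1, 2109; 105 − 30 = 75 left.
September 2109 has 30 days: 75 − 30 = 45 left.
October 2109 has 31 days: 45 − 31 = 14 left.
14 days into November 2109 → November 14, 2109.
Advancing 6 months from November 14, 2109:
month 11 + 6 = 17, which is month 5 of year 2110 → May 2110.
Day 14 is valid in May, giving May 14, 2110.
Counting forward 431 days from May 14, 2110:
May has 31 days, so 31 − 14 = 17 days remain after May 14, 2110; 431 − 17 = 414 left.
June 2110 has 30 days: 414 − 30 = 384 left.
July 2110 has 31 days: 384 − 31 = 353 left.
August 2110 has 31 days: 353 − 31 = 322 left.
September 2110 has 30 days: 322 − 30 = 292 left.
October 2110 has 31 days: 292 − 31 = 261 left.
November 2110 has 30 days: 261 − 30 = 231 left.
December 2110 has 31 days: 231 − 31 = 200 left.
January 2111 has 31 days: 200 − 31 = 169 left.
February 2111 has 28 days (2111 is not a leap year): 169 − 28 = 141 left.
March 2111 has 31 days: 141 − 31 = 110 left.
April 2111 has 30 days: 110 − 30 = 80 left.
May 2111 has 31 days: 80 − 31 = 49 left.
June 2111 has 30 days: 49 − 30 = 19 left.
19 days into July 2111 → July 19, 2111.
Going back 270 days from July 19, 2111:
Going back 19 days from July 19, 2111 reaches the end of the previous month; 270 − 19 = 251 left.
June 2111 has 30 days: 251 − 30 = 221 left.
May 2111 has 31 days: 221 − 31 = 190 left.
April 2111 has 30 days: 190 − 30 = 160 left.
March 2111 has 31 days: 160 − 31 = 129 left.
February 2111 has 28 days (2111 is not a leap year): 129 − 28 = 101 left.
January 2111 has 31 days: 101 − 31 = 70 left.
December 2110 has 31 days: 70 − 31 = 39 left.
November 2110 has 30 days: 39 − 30 = 9 left.
October 2110 has 31 days; 31 − 9 = 22 → October 22, 2110.

October 22, 2110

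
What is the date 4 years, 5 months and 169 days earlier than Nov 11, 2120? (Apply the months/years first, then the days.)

Going back 4 years, 5 months and 169 days from November 11, 2120: first the month/year part, then the days.
-4 years → 2116; month 11 − 5 = 6 → June 2116.
Day 11 is valid in June, giving June 11, 2116.
Now subtract 169 days from June 11, 2116.
Going back 11 days from June 11, 2116 reaches the end of the previous month; 169 − 11 = 158 left.
May 2116 has 31 days: 158 − 31 = 127 left.
April 2116 has 30 days: 127 − 30 = 97 left.
March 2116 has 31 days: 97 − 31 = 66 left.
February 2116 has 29 days (2116 is a leap year): 66 − 29 = 37 left.
January 2116 has 31 days: 37 − 31 = 6 left.
December 2115 has 31 days; 31 − 6 = 25 → December 25, 2115.

December 25, 2115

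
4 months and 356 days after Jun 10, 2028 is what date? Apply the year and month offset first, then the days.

Advancing 4 months and 356 days from June 10, 2028: first the month/year part, then the days.
month 6 + 4 = 10 → October 2028.
Day 10 is valid in October, giving October 10, 2028.
Now add 356 days from October 10, 2028.
October has 31 days, so 31 − 10 = 21 days remain after October 10, 2028; 356 − 21 = 335 left.
November 2028 has 30 days: 335 − 30 = 305 left.
December 2028 has 31 days: 305 − 31 = 274 left.
January 2029 has 31 days: 274 − 31 = 243 left.
February 2029 has 28 days (2029 is not a leap year): 243 − 28 = 215 left.
March 2029 has 31 days: 215 − 31 = 184 left.
April 2029 has 30 days: 184 − 30 = 154 left.
May 2029 has 31 days: 154 − 31 = 123 left.
June 2029 has 30 days: 123 − 30 = 93 left.
July 2029 has 31 days: 93 − 31 = 62 left.
August 2029 has 31 days: 62 − 31 = 31 left.
September 2029 has 30 days: 31 − 30 = 1 left.
1 day into October 2029 → October 1, 2029.

October 1, 2029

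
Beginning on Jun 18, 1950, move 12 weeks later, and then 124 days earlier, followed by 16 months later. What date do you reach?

Counting forward 12 weeks (= 84 days) from June 18, 1950:
June has 30 days, so 30 − 18 = 12 days remain after June 18, 1950; 84 − 12 = 72 left.
July 1950 has 31 days: 72 − 31 = 41 left.
August 1950 has 31 days: 41 − 31 = 10 left.
10 days into September 1950 → September 10, 1950.
Subtracting 124 days from September 10, 1950:
Going back 10 days from September 10, 1950 reaches the end of the previous month; 124 − 10 = 114 left.
August 1950 has 31 days: 114 − 31 = 83 left.
July 1950 has 31 days: 83 − 31 = 52 left.
June 1950 has 30 days: 52 − 30 = 22 left.
May 1950 has 31 days; 31 − 22 = 9 → May 9, 1950.
Adding 16 months from May 9, 1950:
month 5 + 16 = 21, which is month 9 of year 1951 → September 1951.
Day 9 is valid in September, giving September 9, 1951.

September 9, 1951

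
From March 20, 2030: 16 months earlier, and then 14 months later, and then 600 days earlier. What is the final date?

Going back 16 months from March 20, 2030:
month 3 − 16 = -13, which is month 11 of year 2028 → November 2028.
Day 20 is valid in November, giving November 20, 2028.
Counting forward 14 months from November 20, 2028:
month 11 + 14 = 25, which is month 1 of year 2030 → January 2030.
Day 20 is valid in January, giving January 20, 2030.
Counting back 600 days from January 20, 2030:
Going back 20 days from January 20, 2030 reaches the end of the previous month; 600 − 20 = 580 left.
December 2029 has 31 days: 580 − 31 = 549 left.
November 2029 has 30 days: 549 − 30 = 519 left.
October 2029 has 31 days: 519 − 31 = 488 left.
September 2029 has 30 days: 488 − 30 = 458 left.
August 2029 has 31 days: 458 − 31 = 427 left.
July 2029 has 31 days: 427 − 31 = 396 left.
June 2029 has 30 days: 396 − 30 = 366 left.
May 2029 has 31 days: 366 − 31 = 335 left.
April 2029 has 30 days: 335 − 30 = 305 left.
March 2029 has 31 days: 305 − 31 = 274 left.
February 2029 has 28 days (2029 is not a leap year): 274 − 28 = 246 left.
January 2029 has 31 days: 246 − 31 = 215 left.
December 2028 has 31 days: 215 − 31 = 184 left.
November 2028 has 30 days: 184 − 30 = 154 left.
October 2028 has 31 days: 154 − 31 = 123 left.
September 2028 has 30 days: 123 − 30 = 93 left.
August 2028 has 31 days: 93 − 31 = 62 left.
July 2028 has 31 days: 62 − 31 = 31 left.
June 2028 has 30 days: 31 − 30 = 1 left.
May 2028 has 31 days; 31 − 1 = 30 → May 30, 2028.

May 30, 2028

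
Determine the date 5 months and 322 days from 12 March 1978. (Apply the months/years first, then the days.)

Counting forward 5 months and 322 days from March 12, 1978: first the month/year part, then the days.
month 3 + 5 = 8 → August 1978.
Day 12 is valid in August, giving August 12, 1978.
Now add 322 days from August 12, 1978.
August has 31 days, so 31 − 12 = 19 days remain after August 12, 1978; 322 − 19 = 303 left.
September 1978 has 30 days: 303 − 30 = 273 left.
October 1978 has 31 days: 273 − 31 = 242 left.
November 1978 has 30 days: 242 − 30 = 212 left.
December 1978 has 31 days: 212 − 31 = 181 left.
January 1979 has 31 days: 181 − 31 = 150 left.
February 1979 has 28 days (1979 is not a leap year): 150 − 28 = 122 left.
March 1979 has 31 days: 122 − 31 = 91 left.
April 1979 has 30 days: 91 − 30 = 61 left.
May 1979 has 31 days: 61 − 31 = 30 left.
30 days into June 1979 → June 30, 1979.

June 30, 1979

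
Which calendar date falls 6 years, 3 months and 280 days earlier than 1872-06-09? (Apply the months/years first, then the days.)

Going back 6 years, 3 months and 280 days from June 9, 1872: first the month/year part, then the days.
-6 years → 1866; month 6 − 3 = 3 → March 1866.
Day 9 is valid in March, giving March 9, 1866.
Now subtract 280 days from March 9, 1866.
Going back 9 days from March 9, 1866 reaches the end of the previous month; 280 − 9 = 271 left.
February 1866 has 28 days (1866 is not a leap year): 271 − 28 = 243 left.
January 1866 has 31 days: 243 − 31 = 212 left.
December 1865 has 31 days: 212 − 31 = 181 left.
November 1865 has 30 days: 181 − 30 = 151 left.
October 1865 has 31 days: 151 − 31 = 120 left.
September 1865 has 30 days: 120 − 30 = 90 left.
August 1865 has 31 days: 90 − 31 = 59 left.
July 1865 has 31 days: 59 − 31 = 28 left.
June 1865 has 30 days; 30 − 28 = 2 → June 2, 1865.

June 2, 1865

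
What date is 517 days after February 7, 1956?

July 8, 1957

Adding 517 days from February 7, 1956.
February has 29 days, so 29 − 7 = 22 days remain after February 7, 1956; 517 − 22 = 495 left.
March 1956 has 31 days: 495 − 31 = 464 left.
April 1956 has 30 days: 464 − 30 = 434 left.
May 1956 has 31 days: 434 − 31 = 403 left.
June 1956 has 30 days: 403 − 30 = 373 left.
July 1956 has 31 days: 373 − 31 = 342 left.
August 1956 has 31 days: 342 − 31 = 311 left.
September 1956 has 30 days: 311 − 30 = 281 left.
October 1956 has 31 days: 281 − 31 = 250 left.
November 1956 has 30 days: 250 − 30 = 220 left.
December 1956 has 31 days: 220 − 31 = 189 left.
January 1957 has 31 days: 189 − 31 = 158 left.
February 1957 has 28 days (1957 is not a leap year): 158 − 28 = 130 left.
March 1957 has 31 days: 130 − 31 = 99 left.
April 1957 has 30 days: 99 − 30 = 69 left.
May 1957 has 31 days: 69 − 31 = 38 left.
June 1957 has 30 days: 38 − 30 = 8 left.
8 days into July 1957 → July 8, 1957.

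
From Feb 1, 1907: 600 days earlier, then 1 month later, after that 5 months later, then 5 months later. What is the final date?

Counting back 600 days from February 1, 1907:
Going back 1 day from February 1, 1907 reaches the end of the previous month; 600 − 1 = 599 left.
January 1907 has 31 days: 599 − 31 = 568 left.
December 1906 has 31 days: 568 − 31 = 537 left.
November 1906 has 30 days: 537 − 30 = 507 left.
October 1906 has 31 days: 507 − 31 = 476 left.
September 1906 has 30 days: 476 − 30 = 446 left.
August 1906 has 31 days: 446 − 31 = 415 left.
July 1906 has 31 days: 415 − 31 = 384 left.
June 1906 has 30 days: 384 − 30 = 354 left.
May 1906 has 31 days: 354 − 31 = 323 left.
April 1906 has 30 days: 323 − 30 = 293 left.
March 1906 has 31 days: 293 − 31 = 262 left.
February 1906 has 28 days (1906 is not a leap year): 262 − 28 = 234 left.
January 1906 has 31 days: 234 − 31 = 203 left.
December 1905 has 31 days: 203 − 31 = 172 left.
November 1905 has 30 days: 172 − 30 = 142 left.
October 1905 has 31 days: 142 − 31 = 111 left.
September 1905 has 30 days: 111 − 30 = 81 left.
August 1905 has 31 days: 81 − 31 = 50 left.
July 1905 has 31 days: 50 − 31 = 19 left.
June 1905 has 30 days; 30 − 19 = 11 → June 11, 1905.
Counting forward 1 month from June 11, 1905:
month 6 + 1 = 7 → July 1905.
Day 11 is valid in July, giving July 11, 1905.
Advancing 5 months from July 11, 1905:
month 7 + 5 = 12 → December 1905.
Day 11 is valid in December, giving December 11, 1905.
Adding 5 months from December 11, 1905:
month 12 + 5 = 17, which is month 5 of year 1906 → May 1906.
Day 11 is valid in May, giving May 11, 1906.

May 11, 1906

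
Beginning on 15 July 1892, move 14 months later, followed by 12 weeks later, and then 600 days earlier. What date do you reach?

Counting forward 14 months from July 15, 1892:
month 7 + 14 = 21, which is month 9 of year 1893 → September 1893.
Day 15 is valid in September, giving September 15, 1893.
Counting forward 12 weeks (= 84 days) from September 15, 1893:
September has 30 days, so 30 − 15 = 15 days remain after September 15, 1893; 84 − 15 = 69 left.
October 1893 has 31 days: 69 − 31 = 38 left.
November 1893 has 30 days: 38 − 30 = 8 left.
8 days into December 1893 → December 8, 1893.
Counting back 600 days from December 8, 1893:
Going back 8 days from December 8, 1893 reaches the end of the previous month; 600 − 8 = 592 left.
November 1893 has 30 days: 592 − 30 = 562 left.
October 1893 has 31 days: 562 − 31 = 531 left.
September 1893 has 30 days: 531 − 30 = 501 left.
August 1893 has 31 days: 501 − 31 = 470 left.
July 1893 has 31 days: 470 − 31 = 439 left.
June 1893 has 30 days: 439 − 30 = 409 left.
May 1893 has 31 days: 409 − 31 = 378 left.
April 1893 has 30 days: 378 − 30 = 348 left.
March 1893 has 31 days: 348 − 31 = 317 left.
February 1893 has 28 days (1893 is not a leap year): 317 − 28 = 289 left.
January 1893 has 31 days: 289 − 31 = 258 left.
December 1892 has 31 days: 258 − 31 = 227 left.
November 1892 has 30 days: 227 − 30 = 197 left.
October 1892 has 31 days: 197 − 31 = 166 left.
September 1892 has 30 days: 166 − 30 = 136 left.
August 1892 has 31 days: 136 − 31 = 105 left.
July 1892 has 31 days: 105 − 31 = 74 left.
June 1892 has 30 days: 74 − 30 = 44 left.
May 1892 has 31 days: 44 − 31 = 13 left.
April 1892 has 30 days; 30 − 13 = 17 → April 17, 1892.

April 17, 1892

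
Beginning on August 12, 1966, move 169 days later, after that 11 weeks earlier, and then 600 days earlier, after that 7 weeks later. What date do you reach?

Adding 169 days from August 12, 1966:
August has 31 days, so 31 − 12 = 19 days remain after August 12, 1966; 169 − 19 = 150 left.
September 1966 has 30 days: 150 − 30 = 120 left.
October 1966 has 31 days: 120 − 31 = 89 left.
November 1966 has 30 days: 89 − 30 = 59 left.
December 1966 has 31 days: 59 − 31 = 28 left.
28 days into January 1967 → January 28, 1967.
Subtracting 11 weeks (= 77 days) from January 28, 1967:
Going back 28 days from January 28, 1967 reaches the end of the previous month; 77 − 28 = 49 left.
December 1966 has 31 days: 49 − 31 = 18 left.
November 1966 has 30 days; 30 − 18 = 12 → November 12, 1966.
Going back 600 days from November 12, 1966:
Going back 12 days from November 12, 1966 reaches the end of the previous month; 600 − 12 = 588 left.
October 1966 has 31 days: 588 − 31 = 557 left.
September 1966 has 30 days: 557 − 30 = 527 left.
August 1966 has 31 days: 527 − 31 = 496 left.
July 1966 has 31 days: 496 − 31 = 465 left.
June 1966 has 30 days: 465 − 30 = 435 left.
May 1966 has 31 days: 435 − 31 = 404 left.
April 1966 has 30 days: 404 − 30 = 374 left.
March 1966 has 31 days: 374 − 31 = 343 left.
February 1966 has 28 days (1966 is not a leap year): 343 − 28 = 315 left.
January 1966 has 31 days: 315 − 31 = 284 left.
December 1965 has 31 days: 284 − 31 = 253 left.
November 1965 has 30 days: 253 − 30 = 223 left.
October 1965 has 31 days: 223 − 31 = 192 left.
September 1965 has 30 days: 192 − 30 = 162 left.
August 1965 has 31 days: 162 − 31 = 131 left.
July 1965 has 31 days: 131 − 31 = 100 left.
June 1965 has 30 days: 100 − 30 = 70 left.
May 1965 has 31 days: 70 − 31 = 39 left.
April 1965 has 30 days: 39 − 30 = 9 left.
March 1965 has 31 days; 31 − 9 = 22 → March 22, 1965.
Advancing 7 weeks (= 49 days) from March 22, 1965:
March has 31 days, so 31 − 22 = 9 days remain after March 22, 1965; 49 − 9 = 40 left.
April 1965 has 30 days: 40 − 30 = 10 left.
10 days into May 1965 → May 10, 1965.

May 10, 1965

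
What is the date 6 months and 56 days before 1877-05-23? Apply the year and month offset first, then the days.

Subtracting 6 months and 56 days from May 23, 1877: first the month/year part, then the days.
month 5 − 6 = -1, which is month 11 of year 1876 → November 1876.
Day 23 is valid in November, giving November 23, 1876.
Now subtract 56 days from November 23, 1876.
Going back 23 days from November 23, 1876 reaches the end of the previous month; 56 − 23 = 33 left.
October 1876 has 31 days: 33 − 31 = 2 left.
September 1876 has 30 days; 30 − 2 = 28 → September 28, 1876.

September 28, 1876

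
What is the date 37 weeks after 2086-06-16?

Adding 37 weeks = 259 days from June 16, 2086.
June has 30 days, so 30 − 16 = 14 days remain after June 16, 2086; 259 − 14 = 245 left.
July 2086 has 31 days: 245 − 31 = 214 left.
August 2086 has 31 days: 214 − 31 = 183 left.
September 2086 has 30 days: 183 − 30 = 153 left.
October 2086 has 31 days: 153 − 31 = 122 left.
November 2086 has 30 days: 122 − 30 = 92 left.
December 2086 has 31 days: 92 − 31 = 61 left.
January 2087 has 31 days: 61 − 31 = 30 left.
February 2087 has 28 days (2087 is not a leap year): 30 − 28 = 2 left.
2 days into March 2087 → March 2, 2087.

March 2, 2087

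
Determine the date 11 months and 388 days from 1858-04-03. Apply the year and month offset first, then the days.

Counting forward 11 months and 388 days from April 3, 1858: first the month/year part, then the days.
month 4 + 11 = 15, which is month 3 of year 1859 → March 1859.
Day 3 is valid in March, giving March 3, 1859.
Now add 388 days from March 3, 1859.
March has 31 days, so 31 − 3 = 28 days remain after March 3, 1859; 388 − 28 = 360 left.
April 1859 has 30 days: 360 − 30 = 330 left.
May 1859 has 31 days: 330 − 31 = 299 left.
June 1859 has 30 days: 299 − 30 = 269 left.
July 1859 has 31 days: 269 − 31 = 238 left.
August 1859 has 31 days: 238 − 31 = 207 left.
September 1859 has 30 days: 207 − 30 = 177 left.
October 1859 has 31 days: 177 − 31 = 146 left.
November 1859 has 30 days: 146 − 30 = 116 left.
December 1859 has 31 days: 116 − 31 = 85 left.
January 1860 has 31 days: 85 − 31 = 54 left.
February 1860 has 29 days (1860 is a leap year): 54 − 29 = 25 left.
25 days into March 1860 → March 25, 1860.

March 25, 1860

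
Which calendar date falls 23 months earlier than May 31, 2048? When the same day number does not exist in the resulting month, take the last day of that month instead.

Going back 23 months from May 31, 2048.
month 5 − 23 = -18, which is month 6 of year 2046 → June 2046.
June 2046 has only 30 days and the start was day 31, so the date clamps to June 30, 2046.

June 30, 2046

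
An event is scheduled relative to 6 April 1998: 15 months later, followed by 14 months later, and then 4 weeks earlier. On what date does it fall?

August 9, 2000

Counting forward 15 months from April 6, 1998:
month 4 + 15 = 19, which is month 7 of year 1999 → July 1999.
Day 6 is valid in July, giving July 6, 1999.
Advancing 14 months from July 6, 1999:
month 7 + 14 = 21, which is month 9 of year 2000 → September 2000.
Day 6 is valid in September, giving September 6, 2000.
Counting back 4 weeks (= 28 days) from September 6, 2000:
Going back 6 days from September 6, 2000 reaches the end of the previous month; 28 − 6 = 22 left.
August 2000 has 31 days; 31 − 22 = 9 → August 9, 2000.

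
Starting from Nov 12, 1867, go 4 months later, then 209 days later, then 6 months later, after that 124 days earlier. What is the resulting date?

December 4, 1868

Adding 4 months from November 12, 1867:
month 11 + 4 = 15, which is month 3 of year 1868 → March 1868.
Day 12 is valid in March, giving March 12, 1868.
Advancing 209 days from March 12, 1868:
March has 31 days, so 31 − 12 = 19 days remain after March 12, 1868; 209 − 19 = 190 left.
April 1868 has 30 days: 190 − 30 = 160 left.
May 1868 has 31 days: 160 − 31 = 129 left.
June 1868 has 30 days: 129 − 30 = 99 left.
July 1868 has 31 days: 99 − 31 = 68 left.
August 1868 has 31 days: 68 − 31 = 37 left.
September 1868 has 30 days: 37 − 30 = 7 left.
7 days into October 1868 → October 7, 1868.
Advancing 6 months from October 7, 1868:
month 10 + 6 = 16, which is month 4 of year 1869 → April 1869.
Day 7 is valid in April, giving April 7, 1869.
Going back 124 days from April 7, 1869:
Going back 7 days from April 7, 1869 reaches the end of the previous month; 124 − 7 = 117 left.
March 1869 has 31 days: 117 − 31 = 86 left.
February 1869 has 28 days (1869 is not a leap year): 86 − 28 = 58 left.
January 1869 has 31 days: 58 − 31 = 27 left.
December 1868 has 31 days; 31 − 27 = 4 → December 4, 1868.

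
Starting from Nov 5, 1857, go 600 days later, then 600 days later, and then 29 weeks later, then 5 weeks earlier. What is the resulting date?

August 4, 1861

Advancing 600 days from November 5, 1857:
November has 30 days, so 30 − 5 = 25 days remain after November 5, 1857; 600 − 25 = 575 left.
December 1857 has 31 days: 575 − 31 = 544 left.
January 1858 has 31 days: 544 − 31 = 513 left.
February 1858 has 28 days (1858 is not a leap year): 513 − 28 = 485 left.
March 1858 has 31 days: 485 − 31 = 454 left.
April 1858 has 30 days: 454 − 30 = 424 left.
May 1858 has 31 days: 424 − 31 = 393 left.
June 1858 has 30 days: 393 − 30 = 363 left.
July 1858 has 31 days: 363 − 31 = 332 left.
August 1858 has 31 days: 332 − 31 = 301 left.
September 1858 has 30 days: 301 − 30 = 271 left.
October 1858 has 31 days: 271 − 31 = 240 left.
November 1858 has 30 days: 240 − 30 = 210 left.
December 1858 has 31 days: 210 − 31 = 179 left.
January 1859 has 31 days: 179 − 31 = 148 left.
February 1859 has 28 days (1859 is not a leap year): 148 − 28 = 120 left.
March 1859 has 31 days: 120 − 31 = 89 left.
April 1859 has 30 days: 89 − 30 = 59 left.
May 1859 has 31 days: 59 − 31 = 28 left.
28 days into June 1859 → June 28, 1859.
Counting forward 600 days from June 28, 1859:
June has 30 days, so 30 − 28 = 2 days remain after June 28, 1859; 600 − 2 = 598 left.
July 1859 has 31 days: 598 − 31 = 567 left.
August 1859 has 31 days: 567 − 31 = 536 left.
September 1859 has 30 days: 536 − 30 = 506 left.
October 1859 has 31 days: 506 − 31 = 475 left.
November 1859 has 30 days: 475 − 30 = 445 left.
December 1859 has 31 days: 445 − 31 = 414 left.
January 1860 has 31 days: 414 − 31 = 383 left.
February 1860 has 29 days (1860 is a leap year): 383 − 29 = 354 left.
March 1860 has 31 days: 354 − 31 = 323 left.
April 1860 has 30 days: 323 − 30 = 293 left.
May 1860 has 31 days: 293 − 31 = 262 left.
June 1860 has 30 days: 262 − 30 = 232 left.
July 1860 has 31 days: 232 − 31 = 201 left.
August 1860 has 31 days: 201 − 31 = 170 left.
September 1860 has 30 days: 170 − 30 = 140 left.
October 1860 has 31 days: 140 − 31 = 109 left.
November 1860 has 30 days: 109 − 30 = 79 left.
December 1860 has 31 days: 79 − 31 = 48 left.
January 1861 has 31 days: 48 − 31 = 17 left.
17 days into February 1861 → February 17, 1861.
Advancing 29 weeks (= 203 days) from February 17, 1861:
February has 28 days, so 28 − 17 = 11 days remain after February 17, 1861; 203 − 11 = 192 left.
March 1861 has 31 days: 192 − 31 = 161 left.
April 1861 has 30 days: 161 − 30 = 131 left.
May 1861 has 31 days: 131 − 31 = 100 left.
June 1861 has 30 days: 100 − 30 = 70 left.
July 1861 has 31 days: 70 − 31 = 39 left.
August 1861 has 31 days: 39 − 31 = 8 left.
8 days into September 1861 → September 8, 1861.
Counting back 5 weeks (= 35 days) from September 8, 1861:
Going back 8 days from September 8, 1861 reaches the end of the previous month; 35 − 8 = 27 left.
August 1861 has 31 days; 31 − 27 = 4 → August 4, 1861.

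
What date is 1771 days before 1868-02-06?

Subtracting 1771 days from February 6, 1868.
Going back 6 days from February 6, 1868 reaches the end of the previous month; 1771 − 6 = 1765 left.
January 1868 has 31 days: 1765 − 31 = 1734 left.
December 1867 has 31 days: 1734 − 31 = 1703 left.
November 1867 has 30 days: 1703 − 30 = 1673 left.
October 1867 has 31 days: 1673 − 31 = 1642 left.
September 1867 has 30 days: 1642 − 30 = 1612 left.
August 1867 has 31 days: 1612 − 31 = 1581 left.
July 1867 has 31 days: 1581 − 31 = 1550 left.
June 1867 has 30 days: 1550 − 30 = 1520 left.
May 1867 has 31 days: 1520 − 31 = 1489 left.
April 1867 has 30 days: 1489 − 30 = 1459 left.
March 1867 has 31 days: 1459 − 31 = 1428 left.
February 1867 has 28 days (1867 is not a leap year): 1428 − 28 = 1400 left.
January 1867 has 31 days: 1400 − 31 = 1369 left.
December 1866 has 31 days: 1369 − 31 = 1338 left.
November 1866 has 30 days: 1338 − 30 = 1308 left.
October 1866 has 31 days: 1308 − 31 = 1277 left.
September 1866 has 30 days: 1277 − 30 = 1247 left.
August 1866 has 31 days: 1247 − 31 = 1216 left.
July 1866 has 31 days: 1216 − 31 = 1185 left.
June 1866 has 30 days: 1185 − 30 = 1155 left.
May 1866 has 31 days: 1155 − 31 = 1124 left.
April 1866 has 30 days: 1124 − 30 = 1094 left.
March 1866 has 31 days: 1094 − 31 = 1063 left.
February 1866 has 28 days (1866 is not a leap year): 1063 − 28 = 1035 left.
January 1866 has 31 days: 1035 − 31 = 1004 left.
December 1865 has 31 days: 1004 − 31 = 973 left.
November 1865 has 30 days: 973 − 30 = 943 left.
October 1865 has 31 days: 943 − 31 = 912 left.
September 1865 has 30 days: 912 − 30 = 882 left.
August 1865 has 31 days: 882 − 31 = 851 left.
July 1865 has 31 days: 851 − 31 = 820 left.
June 1865 has 30 days: 820 − 30 = 790 left.
May 1865 has 31 days: 790 − 31 = 759 left.
April 1865 has 30 days: 759 − 30 = 729 left.
March 1865 has 31 days: 729 − 31 = 698 left.
February 1865 has 28 days (1865 is not a leap year): 698 − 28 = 670 left.
January 1865 has 31 days: 670 − 31 = 639 left.
December 1864 has 31 days: 639 − 31 = 608 left.
November 1864 has 30 days: 608 − 30 = 578 left.
October 1864 has 31 days: 578 − 31 = 547 left.
September 1864 has 30 days: 547 − 30 = 517 left.
August 1864 has 31 days: 517 − 31 = 486 left.
July 1864 has 31 days: 486 − 31 = 455 left.
June 1864 has 30 days: 455 − 30 = 425 left.
May 1864 has 31 days: 425 − 31 = 394 left.
April 1864 has 30 days: 394 − 30 = 364 left.
March 1864 has 31 days: 364 − 31 = 333 left.
February 1864 has 29 days (1864 is a leap year): 333 − 29 = 304 left.
January 1864 has 31 days: 304 − 31 = 273 left.
December 1863 has 31 days: 273 − 31 = 242 left.
November 1863 has 30 days: 242 − 30 = 212 left.
October 1863 has 31 days: 212 − 31 = 181 left.
September 1863 has 30 days: 181 − 30 = 151 left.
August 1863 has 31 days: 151 − 31 = 120 left.
July 1863 has 31 days: 120 − 31 = 89 left.
June 1863 has 30 days: 89 − 30 = 59 left.
May 1863 has 31 days: 59 − 31 = 28 left.
April 1863 has 30 days; 30 − 28 = 2 → April 2, 1863.

April 2, 1863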